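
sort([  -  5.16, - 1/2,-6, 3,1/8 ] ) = [ - 6,  -  5.16, - 1/2,1/8, 3 ] 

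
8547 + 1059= 9606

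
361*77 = 27797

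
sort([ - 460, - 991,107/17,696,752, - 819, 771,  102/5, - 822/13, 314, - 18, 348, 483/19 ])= [ - 991,-819, - 460, - 822/13, - 18, 107/17, 102/5, 483/19, 314, 348, 696,752, 771 ] 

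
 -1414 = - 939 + -475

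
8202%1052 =838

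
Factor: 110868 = 2^2* 3^1 * 9239^1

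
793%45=28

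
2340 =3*780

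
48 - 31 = 17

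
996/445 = 996/445 = 2.24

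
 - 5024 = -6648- - 1624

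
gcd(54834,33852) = 78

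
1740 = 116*15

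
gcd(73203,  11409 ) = 3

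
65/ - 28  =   - 3 + 19/28  =  -  2.32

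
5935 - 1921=4014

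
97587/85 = 97587/85 = 1148.08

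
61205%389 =132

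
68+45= 113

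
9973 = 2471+7502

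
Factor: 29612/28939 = 44/43 = 2^2 * 11^1*43^( - 1 ) 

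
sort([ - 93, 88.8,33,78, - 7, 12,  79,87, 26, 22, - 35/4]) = [  -  93, - 35/4, - 7, 12 , 22,26,33,78, 79,87, 88.8 ]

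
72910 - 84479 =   -  11569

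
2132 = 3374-1242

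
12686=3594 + 9092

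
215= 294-79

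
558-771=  - 213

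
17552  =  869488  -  851936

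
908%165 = 83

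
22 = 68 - 46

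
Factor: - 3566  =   - 2^1*1783^1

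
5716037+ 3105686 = 8821723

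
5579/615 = 5579/615 = 9.07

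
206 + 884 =1090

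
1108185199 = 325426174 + 782759025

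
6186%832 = 362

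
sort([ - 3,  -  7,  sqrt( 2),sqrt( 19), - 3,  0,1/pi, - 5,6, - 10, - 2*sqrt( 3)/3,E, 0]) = [ - 10, - 7, - 5, - 3 , - 3,  -  2*sqrt(3 )/3,  0,0, 1/pi, sqrt(2),E , sqrt( 19),6 ] 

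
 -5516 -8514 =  - 14030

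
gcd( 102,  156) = 6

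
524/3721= 524/3721  =  0.14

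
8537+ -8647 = -110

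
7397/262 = 7397/262 = 28.23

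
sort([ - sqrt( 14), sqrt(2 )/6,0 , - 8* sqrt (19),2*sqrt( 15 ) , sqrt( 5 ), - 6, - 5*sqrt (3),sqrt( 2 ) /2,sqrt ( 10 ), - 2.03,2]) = [ - 8*sqrt( 19), - 5*sqrt (3 ) ,-6, - sqrt( 14), - 2.03,0,sqrt(2 )/6,sqrt(2 )/2,2, sqrt( 5), sqrt(10),2 * sqrt (15) ]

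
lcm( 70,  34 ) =1190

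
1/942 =1/942 = 0.00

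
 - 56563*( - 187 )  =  10577281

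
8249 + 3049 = 11298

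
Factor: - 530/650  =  - 5^(  -  1)*13^( - 1 ) * 53^1  =  - 53/65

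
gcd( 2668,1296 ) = 4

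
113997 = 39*2923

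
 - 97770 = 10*( - 9777)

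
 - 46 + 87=41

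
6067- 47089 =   -  41022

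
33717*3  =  101151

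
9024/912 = 9 + 17/19 =9.89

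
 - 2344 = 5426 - 7770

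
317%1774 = 317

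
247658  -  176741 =70917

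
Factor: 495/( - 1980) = - 2^( - 2) = - 1/4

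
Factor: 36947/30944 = 2^ ( - 5 )*967^ ( - 1)*36947^1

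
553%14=7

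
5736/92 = 62 + 8/23 = 62.35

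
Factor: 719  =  719^1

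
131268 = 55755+75513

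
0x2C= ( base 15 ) 2e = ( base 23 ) 1l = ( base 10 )44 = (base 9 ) 48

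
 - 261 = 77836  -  78097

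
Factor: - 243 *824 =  - 200232 = -  2^3*3^5*103^1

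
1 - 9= - 8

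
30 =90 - 60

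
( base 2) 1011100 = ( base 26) 3E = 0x5C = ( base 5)332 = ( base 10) 92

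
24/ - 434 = -1 + 205/217 =- 0.06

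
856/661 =1+195/661 = 1.30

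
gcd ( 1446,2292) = 6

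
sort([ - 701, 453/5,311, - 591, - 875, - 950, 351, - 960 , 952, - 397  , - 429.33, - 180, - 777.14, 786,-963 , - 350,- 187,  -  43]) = [ - 963,-960, - 950, - 875 , - 777.14, - 701, - 591 , - 429.33, - 397, - 350,- 187, - 180,- 43 , 453/5,  311,351,786, 952]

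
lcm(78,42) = 546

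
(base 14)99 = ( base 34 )3X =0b10000111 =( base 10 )135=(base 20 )6F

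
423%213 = 210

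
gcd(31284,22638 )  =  66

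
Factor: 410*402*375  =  2^2*3^2*5^4*41^1*67^1 = 61807500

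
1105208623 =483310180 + 621898443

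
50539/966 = 52+ 307/966 = 52.32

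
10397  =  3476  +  6921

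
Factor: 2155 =5^1*431^1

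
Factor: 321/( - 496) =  - 2^( - 4) *3^1*31^(-1 ) * 107^1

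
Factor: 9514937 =109^1*87293^1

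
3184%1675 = 1509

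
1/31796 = 1/31796 = 0.00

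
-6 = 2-8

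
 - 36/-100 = 9/25 = 0.36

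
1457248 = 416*3503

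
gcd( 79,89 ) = 1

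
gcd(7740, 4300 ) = 860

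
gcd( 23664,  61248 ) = 1392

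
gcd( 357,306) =51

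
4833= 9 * 537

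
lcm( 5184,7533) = 482112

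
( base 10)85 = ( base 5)320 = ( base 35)2F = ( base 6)221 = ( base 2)1010101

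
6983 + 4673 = 11656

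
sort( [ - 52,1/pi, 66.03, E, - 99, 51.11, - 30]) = [  -  99, - 52  , - 30,1/pi, E, 51.11,  66.03 ] 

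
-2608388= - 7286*358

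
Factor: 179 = 179^1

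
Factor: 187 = 11^1*17^1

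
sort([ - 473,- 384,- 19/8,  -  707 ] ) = [ - 707, -473, - 384, - 19/8]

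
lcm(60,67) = 4020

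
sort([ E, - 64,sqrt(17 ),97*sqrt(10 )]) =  [-64, E,sqrt(17 ), 97*sqrt( 10 )]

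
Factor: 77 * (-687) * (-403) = 21318297 = 3^1 * 7^1 * 11^1*13^1 * 31^1*229^1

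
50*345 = 17250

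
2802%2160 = 642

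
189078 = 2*94539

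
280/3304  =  5/59 =0.08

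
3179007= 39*81513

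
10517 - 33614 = - 23097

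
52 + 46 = 98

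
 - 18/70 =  -1+26/35 = - 0.26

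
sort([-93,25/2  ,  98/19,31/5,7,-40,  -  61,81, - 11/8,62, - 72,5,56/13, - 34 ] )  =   [ - 93,-72,-61,-40,  -  34, - 11/8, 56/13,5,98/19,31/5,7,25/2, 62,81]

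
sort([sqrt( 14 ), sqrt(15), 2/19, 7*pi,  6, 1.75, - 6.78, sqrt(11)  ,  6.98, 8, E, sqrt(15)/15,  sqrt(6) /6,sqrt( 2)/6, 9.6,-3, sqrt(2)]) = [- 6.78 , - 3,2/19, sqrt( 2 )/6,sqrt( 15 )/15, sqrt( 6 )/6, sqrt( 2), 1.75,E, sqrt( 11),sqrt( 14), sqrt(15), 6, 6.98, 8, 9.6,7*pi] 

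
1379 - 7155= - 5776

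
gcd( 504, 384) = 24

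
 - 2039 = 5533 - 7572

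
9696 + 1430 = 11126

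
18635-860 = 17775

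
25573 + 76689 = 102262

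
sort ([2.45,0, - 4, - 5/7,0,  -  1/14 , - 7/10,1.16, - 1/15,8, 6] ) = [ - 4 , -5/7, - 7/10, - 1/14, - 1/15, 0,0,1.16,2.45,6, 8]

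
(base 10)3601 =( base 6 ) 24401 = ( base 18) B21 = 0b111000010001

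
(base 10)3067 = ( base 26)4DP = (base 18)987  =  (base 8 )5773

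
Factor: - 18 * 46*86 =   -  71208 = - 2^3*3^2 * 23^1* 43^1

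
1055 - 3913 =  - 2858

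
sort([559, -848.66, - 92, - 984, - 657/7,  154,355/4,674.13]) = [-984, - 848.66, - 657/7, - 92,355/4,154,559,674.13 ] 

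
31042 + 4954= 35996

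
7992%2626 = 114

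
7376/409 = 18 + 14/409 =18.03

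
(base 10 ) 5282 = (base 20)D42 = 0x14A2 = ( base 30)5Q2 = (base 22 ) ak2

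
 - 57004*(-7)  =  399028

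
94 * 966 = 90804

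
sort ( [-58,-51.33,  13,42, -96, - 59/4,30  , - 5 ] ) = [ - 96, - 58,-51.33,-59/4,-5,13 , 30 , 42 ] 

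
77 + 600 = 677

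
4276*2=8552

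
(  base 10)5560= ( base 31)5ob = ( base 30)65a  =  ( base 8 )12670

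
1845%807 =231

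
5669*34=192746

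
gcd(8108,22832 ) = 4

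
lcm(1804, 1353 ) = 5412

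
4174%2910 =1264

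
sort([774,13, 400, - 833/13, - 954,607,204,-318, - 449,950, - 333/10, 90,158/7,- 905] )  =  [ - 954, - 905, -449, -318, - 833/13, -333/10, 13, 158/7 , 90,204, 400,607,774, 950 ]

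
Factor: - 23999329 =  -23999329^1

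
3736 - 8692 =-4956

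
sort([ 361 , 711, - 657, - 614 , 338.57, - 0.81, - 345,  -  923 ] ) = [ - 923, - 657, - 614, - 345,-0.81 , 338.57, 361,711 ] 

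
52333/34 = 1539 + 7/34 = 1539.21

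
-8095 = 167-8262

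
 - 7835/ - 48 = 163 + 11/48 = 163.23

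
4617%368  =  201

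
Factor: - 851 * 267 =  - 227217 = - 3^1 * 23^1*37^1*89^1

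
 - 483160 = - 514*940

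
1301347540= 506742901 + 794604639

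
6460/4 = 1615 = 1615.00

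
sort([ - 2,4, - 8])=[ - 8,-2,4 ]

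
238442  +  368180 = 606622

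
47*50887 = 2391689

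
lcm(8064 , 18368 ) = 330624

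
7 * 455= 3185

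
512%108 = 80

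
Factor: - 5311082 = - 2^1 * 7^1 * 349^1 * 1087^1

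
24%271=24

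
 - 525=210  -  735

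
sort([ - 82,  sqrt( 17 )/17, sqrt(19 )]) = [-82, sqrt( 17 )/17, sqrt(19 ) ] 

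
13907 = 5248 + 8659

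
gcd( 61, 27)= 1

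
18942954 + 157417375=176360329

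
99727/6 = 99727/6=16621.17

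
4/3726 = 2/1863 = 0.00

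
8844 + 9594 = 18438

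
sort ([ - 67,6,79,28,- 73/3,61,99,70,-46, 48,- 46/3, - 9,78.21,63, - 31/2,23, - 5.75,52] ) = [ - 67, - 46,-73/3,-31/2, -46/3, - 9, - 5.75,6,23,  28,48,  52, 61, 63, 70,78.21,79,99]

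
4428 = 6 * 738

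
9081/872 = 10 + 361/872 = 10.41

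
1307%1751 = 1307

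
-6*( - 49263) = 295578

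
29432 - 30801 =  -1369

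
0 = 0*689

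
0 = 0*69667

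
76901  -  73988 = 2913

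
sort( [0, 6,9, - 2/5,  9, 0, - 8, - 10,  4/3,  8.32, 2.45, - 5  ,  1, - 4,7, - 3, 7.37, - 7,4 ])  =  [ - 10, - 8, - 7, - 5, - 4, - 3,-2/5, 0, 0,  1, 4/3, 2.45, 4,  6 , 7,7.37,8.32,  9, 9] 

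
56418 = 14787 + 41631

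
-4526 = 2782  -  7308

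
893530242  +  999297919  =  1892828161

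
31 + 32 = 63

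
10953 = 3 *3651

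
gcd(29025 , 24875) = 25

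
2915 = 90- -2825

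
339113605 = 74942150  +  264171455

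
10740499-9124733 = 1615766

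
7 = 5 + 2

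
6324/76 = 1581/19 =83.21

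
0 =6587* 0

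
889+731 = 1620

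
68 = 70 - 2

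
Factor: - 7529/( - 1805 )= 5^( - 1)*19^( - 2)*7529^1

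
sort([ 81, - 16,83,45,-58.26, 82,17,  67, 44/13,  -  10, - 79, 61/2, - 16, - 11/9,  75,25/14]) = [ - 79, - 58.26, - 16, - 16, -10, -11/9,25/14, 44/13,17, 61/2 , 45 , 67,75,81, 82, 83 ]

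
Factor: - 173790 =  -  2^1*3^2*5^1*1931^1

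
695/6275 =139/1255 = 0.11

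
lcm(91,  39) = 273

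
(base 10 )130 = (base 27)4M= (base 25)55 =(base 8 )202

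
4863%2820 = 2043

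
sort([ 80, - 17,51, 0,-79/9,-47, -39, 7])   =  [-47,-39, - 17,-79/9,0,7,51,80] 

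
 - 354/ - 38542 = 177/19271= 0.01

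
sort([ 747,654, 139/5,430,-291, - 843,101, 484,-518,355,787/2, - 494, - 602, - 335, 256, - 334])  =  [ - 843,-602, - 518, - 494, - 335, - 334 , - 291, 139/5, 101, 256,  355,787/2,430, 484,654,747] 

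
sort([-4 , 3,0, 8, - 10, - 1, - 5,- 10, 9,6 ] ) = [-10, - 10,-5 ,-4,  -  1,0, 3, 6, 8,9 ] 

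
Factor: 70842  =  2^1*3^1*11807^1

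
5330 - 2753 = 2577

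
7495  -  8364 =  - 869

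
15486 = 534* 29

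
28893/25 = 28893/25=1155.72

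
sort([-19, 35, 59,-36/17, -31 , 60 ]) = [-31,-19, - 36/17,35,  59, 60]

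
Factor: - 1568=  - 2^5 * 7^2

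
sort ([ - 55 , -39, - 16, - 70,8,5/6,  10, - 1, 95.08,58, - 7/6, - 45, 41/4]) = [ -70, - 55,-45, - 39, - 16, - 7/6, -1, 5/6,8,10,41/4, 58, 95.08 ]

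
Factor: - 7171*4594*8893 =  - 2^1*71^1*101^1*2297^1*8893^1 = -  292967203582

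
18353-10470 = 7883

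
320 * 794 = 254080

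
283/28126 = 283/28126 =0.01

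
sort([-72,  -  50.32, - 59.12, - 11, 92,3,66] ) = [  -  72, - 59.12, - 50.32, - 11,3, 66, 92] 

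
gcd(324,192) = 12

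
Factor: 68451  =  3^1*22817^1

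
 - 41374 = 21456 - 62830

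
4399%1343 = 370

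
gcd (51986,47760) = 2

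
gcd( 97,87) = 1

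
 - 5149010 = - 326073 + - 4822937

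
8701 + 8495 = 17196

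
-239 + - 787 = -1026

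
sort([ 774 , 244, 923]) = [244, 774, 923]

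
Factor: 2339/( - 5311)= - 47^(-1)*113^(-1) * 2339^1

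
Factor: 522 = 2^1*3^2*29^1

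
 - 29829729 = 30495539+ - 60325268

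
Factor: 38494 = 2^1*19^1*1013^1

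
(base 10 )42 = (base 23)1J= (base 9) 46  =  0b101010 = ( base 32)1A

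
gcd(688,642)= 2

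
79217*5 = 396085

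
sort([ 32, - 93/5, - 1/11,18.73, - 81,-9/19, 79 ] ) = [ - 81, - 93/5 , - 9/19, - 1/11, 18.73, 32, 79]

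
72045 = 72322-277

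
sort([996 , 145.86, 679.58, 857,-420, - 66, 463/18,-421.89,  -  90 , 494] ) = [ - 421.89 , - 420, -90 ,-66,463/18, 145.86,  494 , 679.58,857 , 996]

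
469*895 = 419755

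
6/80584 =3/40292= 0.00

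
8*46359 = 370872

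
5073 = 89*57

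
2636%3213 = 2636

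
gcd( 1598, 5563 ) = 1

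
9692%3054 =530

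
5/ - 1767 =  - 1+1762/1767  =  -0.00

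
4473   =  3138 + 1335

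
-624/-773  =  624/773 = 0.81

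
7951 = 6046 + 1905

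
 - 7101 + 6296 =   -  805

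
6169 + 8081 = 14250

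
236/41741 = 236/41741 = 0.01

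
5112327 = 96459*53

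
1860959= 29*64171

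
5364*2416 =12959424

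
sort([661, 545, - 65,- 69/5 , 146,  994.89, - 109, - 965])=[-965, - 109, -65 , - 69/5,146  ,  545,  661,994.89 ]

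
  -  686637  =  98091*( - 7) 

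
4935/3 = 1645= 1645.00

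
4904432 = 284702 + 4619730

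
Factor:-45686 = -2^1*53^1* 431^1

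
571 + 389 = 960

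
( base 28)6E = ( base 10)182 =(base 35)57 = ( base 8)266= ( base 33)5h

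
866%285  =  11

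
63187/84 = 63187/84 =752.23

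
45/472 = 45/472 = 0.10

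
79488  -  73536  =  5952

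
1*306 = 306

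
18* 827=14886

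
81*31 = 2511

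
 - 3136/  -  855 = 3+571/855 = 3.67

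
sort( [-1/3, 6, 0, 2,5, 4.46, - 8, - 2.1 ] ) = [ - 8, - 2.1 , - 1/3,0, 2,4.46,  5,6]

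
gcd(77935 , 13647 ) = 1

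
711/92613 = 237/30871  =  0.01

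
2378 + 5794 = 8172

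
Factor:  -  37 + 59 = 22 =2^1*11^1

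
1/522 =1/522 =0.00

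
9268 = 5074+4194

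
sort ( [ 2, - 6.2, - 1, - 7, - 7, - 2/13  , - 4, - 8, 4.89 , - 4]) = [  -  8 , - 7,-7, - 6.2, - 4, - 4, - 1, - 2/13, 2, 4.89 ] 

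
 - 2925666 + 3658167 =732501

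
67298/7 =9614  =  9614.00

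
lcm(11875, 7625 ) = 724375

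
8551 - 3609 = 4942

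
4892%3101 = 1791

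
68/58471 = 68/58471 = 0.00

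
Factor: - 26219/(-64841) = 7^( - 1 )* 59^( - 1)*167^1 = 167/413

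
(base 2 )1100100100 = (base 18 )28C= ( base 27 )12L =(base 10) 804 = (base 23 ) 1BM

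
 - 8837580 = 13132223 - 21969803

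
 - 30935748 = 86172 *( - 359 )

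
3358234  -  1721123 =1637111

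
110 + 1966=2076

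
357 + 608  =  965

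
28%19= 9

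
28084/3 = 9361  +  1/3 = 9361.33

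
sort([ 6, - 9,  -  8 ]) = [ - 9, - 8, 6 ]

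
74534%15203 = 13722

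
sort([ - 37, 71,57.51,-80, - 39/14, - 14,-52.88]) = [- 80,-52.88,-37 ,-14, - 39/14,  57.51,71] 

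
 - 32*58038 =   -  1857216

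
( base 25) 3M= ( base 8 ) 141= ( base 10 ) 97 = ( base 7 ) 166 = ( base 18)57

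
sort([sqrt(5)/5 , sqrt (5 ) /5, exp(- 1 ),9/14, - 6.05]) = [ - 6.05, exp( - 1),sqrt(5)/5,sqrt(5 )/5, 9/14]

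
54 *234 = 12636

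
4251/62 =4251/62 = 68.56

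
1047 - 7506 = - 6459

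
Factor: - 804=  - 2^2 * 3^1*67^1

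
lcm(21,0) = 0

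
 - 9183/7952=-9183/7952 = - 1.15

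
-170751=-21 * 8131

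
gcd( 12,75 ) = 3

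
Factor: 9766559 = 11^1*23^1 * 38603^1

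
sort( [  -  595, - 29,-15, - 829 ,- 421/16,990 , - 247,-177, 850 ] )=[ - 829, -595, - 247, - 177,-29 , - 421/16,  -  15,850,990]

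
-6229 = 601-6830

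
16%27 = 16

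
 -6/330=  - 1/55 = -  0.02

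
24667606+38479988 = 63147594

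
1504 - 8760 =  - 7256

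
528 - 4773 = - 4245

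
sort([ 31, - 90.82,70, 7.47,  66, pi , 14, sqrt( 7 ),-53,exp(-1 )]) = [-90.82 ,-53 , exp(-1), sqrt( 7),pi,7.47, 14 , 31, 66,70 ] 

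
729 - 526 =203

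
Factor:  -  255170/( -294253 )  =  790/911 = 2^1*5^1*79^1*911^ ( - 1)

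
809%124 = 65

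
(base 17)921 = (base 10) 2636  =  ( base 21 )5kb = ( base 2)101001001100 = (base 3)10121122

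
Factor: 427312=2^4*17^1 * 1571^1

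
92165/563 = 163 + 396/563   =  163.70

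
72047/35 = 2058 + 17/35 = 2058.49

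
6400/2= 3200=   3200.00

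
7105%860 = 225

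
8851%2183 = 119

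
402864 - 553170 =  - 150306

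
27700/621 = 27700/621 = 44.61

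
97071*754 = 73191534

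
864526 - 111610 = 752916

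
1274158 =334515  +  939643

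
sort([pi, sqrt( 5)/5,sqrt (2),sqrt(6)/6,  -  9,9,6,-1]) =[ - 9, -1,sqrt( 6)/6, sqrt( 5 )/5,sqrt(2),pi,  6,9 ] 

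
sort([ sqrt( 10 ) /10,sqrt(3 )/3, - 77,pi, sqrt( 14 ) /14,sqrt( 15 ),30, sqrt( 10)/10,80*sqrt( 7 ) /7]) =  [ - 77,sqrt( 14 ) /14,sqrt(10 )/10,sqrt( 10 ) /10,sqrt( 3 )/3,pi, sqrt( 15 ),30,80*sqrt(7)/7] 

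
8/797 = 8/797  =  0.01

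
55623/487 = 55623/487 = 114.22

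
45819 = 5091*9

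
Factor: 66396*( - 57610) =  - 2^3*3^1 * 5^1  *  7^1 * 11^1*503^1*823^1 = - 3825073560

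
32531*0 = 0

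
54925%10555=2150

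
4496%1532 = 1432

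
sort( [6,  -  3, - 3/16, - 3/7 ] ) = [ - 3, - 3/7, - 3/16,  6 ] 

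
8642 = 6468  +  2174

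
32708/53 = 617 + 7/53  =  617.13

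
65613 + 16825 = 82438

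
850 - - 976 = 1826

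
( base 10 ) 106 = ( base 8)152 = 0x6A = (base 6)254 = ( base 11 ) 97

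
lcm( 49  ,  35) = 245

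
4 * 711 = 2844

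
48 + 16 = 64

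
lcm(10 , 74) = 370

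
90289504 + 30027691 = 120317195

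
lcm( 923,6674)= 86762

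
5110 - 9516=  - 4406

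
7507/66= 113  +  49/66 = 113.74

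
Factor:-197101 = -197101^1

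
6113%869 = 30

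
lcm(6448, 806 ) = 6448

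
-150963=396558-547521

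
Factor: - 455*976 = -2^4 * 5^1*7^1*13^1*61^1 = - 444080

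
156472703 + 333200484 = 489673187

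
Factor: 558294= 2^1*3^1*11^2*769^1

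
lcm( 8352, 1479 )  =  141984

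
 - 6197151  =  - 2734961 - 3462190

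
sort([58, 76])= [ 58,76]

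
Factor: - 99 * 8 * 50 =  - 2^4*  3^2*5^2*11^1 = - 39600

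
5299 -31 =5268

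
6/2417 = 6/2417 = 0.00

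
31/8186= 31/8186 = 0.00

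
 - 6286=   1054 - 7340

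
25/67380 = 5/13476 = 0.00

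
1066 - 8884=-7818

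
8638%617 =0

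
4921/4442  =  4921/4442 = 1.11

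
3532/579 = 6 + 58/579 = 6.10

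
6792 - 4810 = 1982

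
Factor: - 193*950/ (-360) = 18335/36 =2^(- 2)*3^ ( - 2) * 5^1*19^1*193^1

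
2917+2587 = 5504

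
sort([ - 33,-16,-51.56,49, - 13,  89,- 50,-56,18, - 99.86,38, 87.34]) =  [ - 99.86,-56, - 51.56,-50,  -  33 , - 16,-13,18,38,49,87.34, 89]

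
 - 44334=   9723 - 54057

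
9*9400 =84600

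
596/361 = 596/361= 1.65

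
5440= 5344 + 96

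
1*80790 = 80790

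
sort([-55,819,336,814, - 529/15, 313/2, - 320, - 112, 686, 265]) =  [ - 320,-112, - 55, - 529/15, 313/2,265,  336, 686, 814, 819]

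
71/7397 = 71/7397 =0.01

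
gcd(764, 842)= 2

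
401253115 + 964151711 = 1365404826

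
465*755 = 351075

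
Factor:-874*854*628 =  - 468736688 = -2^4 * 7^1*19^1*23^1*61^1*157^1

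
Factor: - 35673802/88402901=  - 2^1*17836901^1 * 88402901^(-1)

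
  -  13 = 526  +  -539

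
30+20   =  50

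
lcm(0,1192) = 0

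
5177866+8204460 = 13382326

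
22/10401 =22/10401=0.00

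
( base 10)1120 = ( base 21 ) 2b7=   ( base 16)460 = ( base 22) 26k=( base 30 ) 17A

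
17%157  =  17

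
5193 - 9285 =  - 4092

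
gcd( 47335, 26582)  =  1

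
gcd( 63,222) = 3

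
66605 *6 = 399630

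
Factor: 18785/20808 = 65/72 = 2^( - 3)*3^ ( - 2 )* 5^1*13^1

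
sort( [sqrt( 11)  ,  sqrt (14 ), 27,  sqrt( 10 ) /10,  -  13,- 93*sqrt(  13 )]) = [-93*sqrt(13 ), - 13, sqrt(10)/10,sqrt( 11), sqrt( 14),27 ]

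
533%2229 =533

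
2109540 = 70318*30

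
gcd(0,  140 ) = 140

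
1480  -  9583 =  - 8103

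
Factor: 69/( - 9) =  - 23/3 = - 3^(  -  1 )*23^1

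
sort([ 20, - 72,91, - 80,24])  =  [ - 80,-72,20, 24, 91]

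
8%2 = 0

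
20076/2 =10038  =  10038.00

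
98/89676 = 49/44838 = 0.00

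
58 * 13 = 754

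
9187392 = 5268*1744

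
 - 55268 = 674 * ( - 82)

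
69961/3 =69961/3 = 23320.33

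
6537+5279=11816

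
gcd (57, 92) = 1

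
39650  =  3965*10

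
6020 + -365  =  5655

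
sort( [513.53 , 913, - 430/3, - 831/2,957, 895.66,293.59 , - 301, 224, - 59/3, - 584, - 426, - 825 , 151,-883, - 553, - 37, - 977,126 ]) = [-977,- 883, - 825, - 584, - 553,- 426, - 831/2, - 301 , - 430/3, - 37, - 59/3 , 126,  151, 224, 293.59,  513.53 , 895.66, 913 , 957]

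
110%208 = 110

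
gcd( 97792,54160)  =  16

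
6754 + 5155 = 11909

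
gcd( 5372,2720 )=68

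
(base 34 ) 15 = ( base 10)39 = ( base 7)54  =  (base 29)1A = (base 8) 47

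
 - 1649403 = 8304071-9953474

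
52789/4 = 13197 + 1/4 = 13197.25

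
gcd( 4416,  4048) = 368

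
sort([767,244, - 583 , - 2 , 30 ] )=[ - 583 , - 2,30,  244, 767] 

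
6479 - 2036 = 4443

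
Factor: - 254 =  - 2^1*127^1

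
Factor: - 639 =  - 3^2*71^1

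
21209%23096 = 21209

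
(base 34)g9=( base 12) 3A1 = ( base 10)553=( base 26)L7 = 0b1000101001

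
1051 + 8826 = 9877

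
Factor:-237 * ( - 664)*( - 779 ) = -2^3*3^1 * 19^1*41^1 *79^1 * 83^1 =-122589672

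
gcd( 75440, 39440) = 80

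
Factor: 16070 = 2^1*5^1*1607^1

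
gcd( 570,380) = 190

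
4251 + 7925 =12176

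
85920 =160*537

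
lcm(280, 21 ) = 840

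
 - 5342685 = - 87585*61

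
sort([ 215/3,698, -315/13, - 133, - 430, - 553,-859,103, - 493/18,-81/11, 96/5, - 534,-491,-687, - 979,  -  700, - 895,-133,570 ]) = [  -  979, - 895, - 859, - 700, - 687, -553,-534, - 491, - 430, - 133, - 133,  -  493/18,-315/13,  -  81/11,96/5 , 215/3,  103,570, 698 ]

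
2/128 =1/64 =0.02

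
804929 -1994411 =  -1189482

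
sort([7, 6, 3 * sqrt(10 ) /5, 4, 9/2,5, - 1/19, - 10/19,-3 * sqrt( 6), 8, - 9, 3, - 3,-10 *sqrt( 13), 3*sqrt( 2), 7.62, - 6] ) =[-10*  sqrt( 13), - 9, - 3* sqrt(6), - 6, - 3, - 10/19,-1/19,3 * sqrt(10) /5,  3,  4, 3*sqrt( 2),9/2, 5, 6, 7,7.62, 8]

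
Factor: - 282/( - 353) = 2^1*3^1*47^1*353^(- 1)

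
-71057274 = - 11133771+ - 59923503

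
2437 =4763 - 2326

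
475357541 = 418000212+57357329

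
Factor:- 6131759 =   -  6131759^1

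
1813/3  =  604 + 1/3 =604.33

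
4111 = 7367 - 3256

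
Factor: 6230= 2^1*5^1*7^1*89^1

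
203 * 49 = 9947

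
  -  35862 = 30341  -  66203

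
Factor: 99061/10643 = 23^1*29^( - 1)*59^1*73^1* 367^( - 1)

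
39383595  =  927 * 42485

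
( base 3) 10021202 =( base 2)100101011100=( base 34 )22G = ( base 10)2396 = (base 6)15032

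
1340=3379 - 2039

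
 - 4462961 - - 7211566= 2748605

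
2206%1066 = 74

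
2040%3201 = 2040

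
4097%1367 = 1363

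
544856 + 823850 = 1368706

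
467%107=39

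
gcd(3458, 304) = 38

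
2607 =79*33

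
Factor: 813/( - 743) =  - 3^1*271^1*743^( - 1)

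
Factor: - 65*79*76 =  - 390260= - 2^2*5^1*13^1*  19^1*79^1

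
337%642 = 337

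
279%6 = 3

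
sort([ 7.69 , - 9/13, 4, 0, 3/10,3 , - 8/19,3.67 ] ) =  [ - 9/13, - 8/19,0,3/10, 3,3.67, 4,7.69]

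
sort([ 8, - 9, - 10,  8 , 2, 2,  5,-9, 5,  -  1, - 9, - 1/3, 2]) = [  -  10,-9, - 9,-9,  -  1, - 1/3, 2,2, 2,  5,  5,8,  8]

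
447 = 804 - 357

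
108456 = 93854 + 14602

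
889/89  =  889/89=9.99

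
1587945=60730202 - 59142257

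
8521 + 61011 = 69532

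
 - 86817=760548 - 847365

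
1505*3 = 4515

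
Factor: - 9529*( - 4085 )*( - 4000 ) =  - 155703860000 = - 2^5*5^4 * 13^1*19^1*43^1*733^1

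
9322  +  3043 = 12365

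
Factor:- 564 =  -2^2 * 3^1 * 47^1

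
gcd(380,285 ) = 95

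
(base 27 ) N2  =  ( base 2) 1001101111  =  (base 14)327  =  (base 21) 18E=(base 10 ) 623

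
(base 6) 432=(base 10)164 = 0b10100100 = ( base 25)6E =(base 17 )9b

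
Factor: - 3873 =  - 3^1*1291^1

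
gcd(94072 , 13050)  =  2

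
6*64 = 384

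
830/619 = 1  +  211/619 = 1.34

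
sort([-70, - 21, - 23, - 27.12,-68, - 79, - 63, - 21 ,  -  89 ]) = [-89, - 79, - 70,-68,  -  63, - 27.12, - 23, - 21, - 21 ] 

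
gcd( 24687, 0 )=24687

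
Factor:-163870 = -2^1* 5^1*7^1*2341^1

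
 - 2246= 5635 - 7881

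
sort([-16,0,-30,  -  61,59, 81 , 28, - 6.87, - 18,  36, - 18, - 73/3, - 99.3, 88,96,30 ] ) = [-99.3, - 61, - 30, - 73/3, -18, - 18,-16, - 6.87,  0,28,30, 36, 59 , 81,  88, 96 ]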